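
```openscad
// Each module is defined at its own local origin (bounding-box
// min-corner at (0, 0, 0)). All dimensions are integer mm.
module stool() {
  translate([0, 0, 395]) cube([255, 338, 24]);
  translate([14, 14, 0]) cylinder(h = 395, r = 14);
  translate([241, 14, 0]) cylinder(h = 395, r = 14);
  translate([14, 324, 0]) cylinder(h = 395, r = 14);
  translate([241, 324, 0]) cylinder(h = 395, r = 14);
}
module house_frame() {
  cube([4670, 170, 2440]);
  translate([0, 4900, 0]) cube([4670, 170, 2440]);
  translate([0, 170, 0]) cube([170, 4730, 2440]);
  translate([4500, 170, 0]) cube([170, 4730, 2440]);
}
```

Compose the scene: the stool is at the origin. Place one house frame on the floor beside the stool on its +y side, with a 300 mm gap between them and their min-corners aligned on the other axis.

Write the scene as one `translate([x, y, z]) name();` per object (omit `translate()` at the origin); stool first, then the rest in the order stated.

stool();
translate([0, 638, 0]) house_frame();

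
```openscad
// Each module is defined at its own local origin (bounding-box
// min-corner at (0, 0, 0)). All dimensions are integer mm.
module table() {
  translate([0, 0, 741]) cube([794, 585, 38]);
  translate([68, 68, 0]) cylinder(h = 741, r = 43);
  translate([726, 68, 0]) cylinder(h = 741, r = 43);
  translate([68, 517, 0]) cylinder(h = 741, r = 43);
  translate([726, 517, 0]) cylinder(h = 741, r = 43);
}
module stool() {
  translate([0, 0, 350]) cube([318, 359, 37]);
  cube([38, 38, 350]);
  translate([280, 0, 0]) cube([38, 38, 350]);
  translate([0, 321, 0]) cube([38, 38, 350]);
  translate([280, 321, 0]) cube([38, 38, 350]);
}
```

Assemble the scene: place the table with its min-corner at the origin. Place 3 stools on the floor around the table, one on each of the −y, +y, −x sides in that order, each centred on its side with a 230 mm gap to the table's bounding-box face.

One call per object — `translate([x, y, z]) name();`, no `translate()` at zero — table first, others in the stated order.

table();
translate([238, -589, 0]) stool();
translate([238, 815, 0]) stool();
translate([-548, 113, 0]) stool();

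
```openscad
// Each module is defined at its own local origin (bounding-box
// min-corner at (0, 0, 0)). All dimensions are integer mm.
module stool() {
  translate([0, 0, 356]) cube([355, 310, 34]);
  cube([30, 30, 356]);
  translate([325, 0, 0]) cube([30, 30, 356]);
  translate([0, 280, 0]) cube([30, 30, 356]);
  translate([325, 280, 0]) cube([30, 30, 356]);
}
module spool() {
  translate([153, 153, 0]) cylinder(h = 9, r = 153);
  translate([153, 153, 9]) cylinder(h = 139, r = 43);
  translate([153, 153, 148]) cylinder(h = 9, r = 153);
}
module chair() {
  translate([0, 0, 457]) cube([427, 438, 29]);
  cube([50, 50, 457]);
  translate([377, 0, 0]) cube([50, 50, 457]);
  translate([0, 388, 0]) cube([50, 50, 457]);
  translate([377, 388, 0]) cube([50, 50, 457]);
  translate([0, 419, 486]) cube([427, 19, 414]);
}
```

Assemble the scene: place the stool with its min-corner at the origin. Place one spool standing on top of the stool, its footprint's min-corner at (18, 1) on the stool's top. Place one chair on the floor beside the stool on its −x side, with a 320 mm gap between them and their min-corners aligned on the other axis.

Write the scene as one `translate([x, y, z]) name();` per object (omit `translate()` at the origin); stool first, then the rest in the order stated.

stool();
translate([18, 1, 390]) spool();
translate([-747, 0, 0]) chair();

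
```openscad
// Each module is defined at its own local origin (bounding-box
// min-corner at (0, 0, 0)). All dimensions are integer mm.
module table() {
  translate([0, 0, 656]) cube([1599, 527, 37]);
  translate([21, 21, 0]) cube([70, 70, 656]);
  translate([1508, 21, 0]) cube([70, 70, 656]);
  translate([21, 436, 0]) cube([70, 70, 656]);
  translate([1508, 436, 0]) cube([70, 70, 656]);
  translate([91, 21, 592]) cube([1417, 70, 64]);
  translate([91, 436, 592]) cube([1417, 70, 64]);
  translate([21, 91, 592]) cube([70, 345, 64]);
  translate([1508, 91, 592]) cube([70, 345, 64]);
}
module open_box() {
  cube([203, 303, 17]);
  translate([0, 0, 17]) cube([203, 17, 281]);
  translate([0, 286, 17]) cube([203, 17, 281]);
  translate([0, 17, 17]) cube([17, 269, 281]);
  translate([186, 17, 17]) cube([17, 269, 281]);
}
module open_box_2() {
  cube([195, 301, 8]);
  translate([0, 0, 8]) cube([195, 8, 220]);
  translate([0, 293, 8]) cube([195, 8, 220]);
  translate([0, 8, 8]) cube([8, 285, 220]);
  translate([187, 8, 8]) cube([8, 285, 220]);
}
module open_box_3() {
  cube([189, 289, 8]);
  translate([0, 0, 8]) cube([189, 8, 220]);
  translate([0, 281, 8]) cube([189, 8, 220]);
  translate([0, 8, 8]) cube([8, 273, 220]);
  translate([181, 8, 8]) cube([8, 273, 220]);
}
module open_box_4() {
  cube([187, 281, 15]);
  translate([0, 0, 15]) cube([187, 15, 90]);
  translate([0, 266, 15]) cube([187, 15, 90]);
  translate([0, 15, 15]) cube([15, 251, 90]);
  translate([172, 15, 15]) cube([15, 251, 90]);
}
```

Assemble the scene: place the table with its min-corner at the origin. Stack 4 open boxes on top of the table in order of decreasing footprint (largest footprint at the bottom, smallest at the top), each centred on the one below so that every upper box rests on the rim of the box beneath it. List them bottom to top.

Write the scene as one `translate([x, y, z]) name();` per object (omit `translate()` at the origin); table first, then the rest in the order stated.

table();
translate([698, 112, 693]) open_box();
translate([702, 113, 991]) open_box_2();
translate([705, 119, 1219]) open_box_3();
translate([706, 123, 1447]) open_box_4();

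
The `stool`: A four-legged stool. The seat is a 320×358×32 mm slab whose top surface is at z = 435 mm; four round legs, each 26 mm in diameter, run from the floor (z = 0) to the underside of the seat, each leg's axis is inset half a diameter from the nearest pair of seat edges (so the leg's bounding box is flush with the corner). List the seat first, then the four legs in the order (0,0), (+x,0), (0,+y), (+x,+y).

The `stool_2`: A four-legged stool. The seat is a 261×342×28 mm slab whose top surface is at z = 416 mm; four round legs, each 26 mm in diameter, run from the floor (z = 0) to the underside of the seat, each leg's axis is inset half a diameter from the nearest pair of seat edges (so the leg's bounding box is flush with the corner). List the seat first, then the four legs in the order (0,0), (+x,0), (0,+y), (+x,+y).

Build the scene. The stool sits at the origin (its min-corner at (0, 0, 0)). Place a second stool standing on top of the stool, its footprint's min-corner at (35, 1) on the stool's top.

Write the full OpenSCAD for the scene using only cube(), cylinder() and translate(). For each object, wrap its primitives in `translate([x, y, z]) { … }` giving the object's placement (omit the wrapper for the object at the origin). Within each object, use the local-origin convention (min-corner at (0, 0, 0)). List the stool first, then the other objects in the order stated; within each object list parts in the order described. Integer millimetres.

translate([0, 0, 403]) cube([320, 358, 32]);
translate([13, 13, 0]) cylinder(h = 403, r = 13);
translate([307, 13, 0]) cylinder(h = 403, r = 13);
translate([13, 345, 0]) cylinder(h = 403, r = 13);
translate([307, 345, 0]) cylinder(h = 403, r = 13);
translate([35, 1, 435]) {
  translate([0, 0, 388]) cube([261, 342, 28]);
  translate([13, 13, 0]) cylinder(h = 388, r = 13);
  translate([248, 13, 0]) cylinder(h = 388, r = 13);
  translate([13, 329, 0]) cylinder(h = 388, r = 13);
  translate([248, 329, 0]) cylinder(h = 388, r = 13);
}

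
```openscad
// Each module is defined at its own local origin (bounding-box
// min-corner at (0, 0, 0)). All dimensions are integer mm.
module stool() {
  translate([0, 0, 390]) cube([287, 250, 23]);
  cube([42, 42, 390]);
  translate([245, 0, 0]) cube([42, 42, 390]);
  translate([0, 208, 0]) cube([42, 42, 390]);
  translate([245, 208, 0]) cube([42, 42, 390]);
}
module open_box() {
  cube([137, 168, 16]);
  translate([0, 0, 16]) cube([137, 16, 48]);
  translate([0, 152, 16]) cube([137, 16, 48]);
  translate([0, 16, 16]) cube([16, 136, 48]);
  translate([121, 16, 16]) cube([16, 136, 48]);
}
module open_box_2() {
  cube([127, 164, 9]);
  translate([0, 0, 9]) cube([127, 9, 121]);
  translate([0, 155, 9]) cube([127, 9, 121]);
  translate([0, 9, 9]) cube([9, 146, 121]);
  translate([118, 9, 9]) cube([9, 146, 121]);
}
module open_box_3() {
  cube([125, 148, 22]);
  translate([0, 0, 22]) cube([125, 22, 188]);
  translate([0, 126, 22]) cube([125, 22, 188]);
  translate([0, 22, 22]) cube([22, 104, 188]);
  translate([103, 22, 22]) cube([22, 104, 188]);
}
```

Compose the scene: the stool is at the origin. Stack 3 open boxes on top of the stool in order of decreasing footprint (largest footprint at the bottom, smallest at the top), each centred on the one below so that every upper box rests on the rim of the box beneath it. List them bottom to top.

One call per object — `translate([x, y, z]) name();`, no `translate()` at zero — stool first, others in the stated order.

stool();
translate([75, 41, 413]) open_box();
translate([80, 43, 477]) open_box_2();
translate([81, 51, 607]) open_box_3();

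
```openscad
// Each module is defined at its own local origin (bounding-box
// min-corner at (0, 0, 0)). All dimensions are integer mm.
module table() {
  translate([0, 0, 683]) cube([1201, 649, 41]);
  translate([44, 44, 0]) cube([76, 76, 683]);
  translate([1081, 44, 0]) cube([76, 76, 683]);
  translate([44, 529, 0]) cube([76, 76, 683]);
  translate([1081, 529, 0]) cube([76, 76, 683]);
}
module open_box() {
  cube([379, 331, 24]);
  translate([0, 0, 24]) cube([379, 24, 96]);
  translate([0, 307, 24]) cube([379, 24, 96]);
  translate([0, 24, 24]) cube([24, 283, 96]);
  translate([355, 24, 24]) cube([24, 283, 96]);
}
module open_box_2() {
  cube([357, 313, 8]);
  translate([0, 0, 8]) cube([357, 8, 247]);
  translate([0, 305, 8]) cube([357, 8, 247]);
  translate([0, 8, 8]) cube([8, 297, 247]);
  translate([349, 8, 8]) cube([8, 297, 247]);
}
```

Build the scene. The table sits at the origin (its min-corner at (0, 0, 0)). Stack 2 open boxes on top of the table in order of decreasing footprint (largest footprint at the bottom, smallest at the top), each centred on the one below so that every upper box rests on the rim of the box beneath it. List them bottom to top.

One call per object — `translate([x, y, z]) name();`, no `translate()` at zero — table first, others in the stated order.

table();
translate([411, 159, 724]) open_box();
translate([422, 168, 844]) open_box_2();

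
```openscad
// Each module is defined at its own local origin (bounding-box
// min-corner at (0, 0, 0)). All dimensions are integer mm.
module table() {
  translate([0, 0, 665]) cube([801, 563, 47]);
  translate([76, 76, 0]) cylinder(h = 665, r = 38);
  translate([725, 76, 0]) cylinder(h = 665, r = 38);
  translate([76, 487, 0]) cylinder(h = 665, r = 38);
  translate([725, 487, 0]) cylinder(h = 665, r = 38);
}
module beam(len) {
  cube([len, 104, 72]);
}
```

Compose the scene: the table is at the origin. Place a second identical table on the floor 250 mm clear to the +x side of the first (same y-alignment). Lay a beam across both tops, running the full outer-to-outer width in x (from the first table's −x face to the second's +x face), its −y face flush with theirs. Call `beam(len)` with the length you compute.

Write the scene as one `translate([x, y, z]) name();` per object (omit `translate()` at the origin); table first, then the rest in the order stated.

table();
translate([1051, 0, 0]) table();
translate([0, 0, 712]) beam(1852);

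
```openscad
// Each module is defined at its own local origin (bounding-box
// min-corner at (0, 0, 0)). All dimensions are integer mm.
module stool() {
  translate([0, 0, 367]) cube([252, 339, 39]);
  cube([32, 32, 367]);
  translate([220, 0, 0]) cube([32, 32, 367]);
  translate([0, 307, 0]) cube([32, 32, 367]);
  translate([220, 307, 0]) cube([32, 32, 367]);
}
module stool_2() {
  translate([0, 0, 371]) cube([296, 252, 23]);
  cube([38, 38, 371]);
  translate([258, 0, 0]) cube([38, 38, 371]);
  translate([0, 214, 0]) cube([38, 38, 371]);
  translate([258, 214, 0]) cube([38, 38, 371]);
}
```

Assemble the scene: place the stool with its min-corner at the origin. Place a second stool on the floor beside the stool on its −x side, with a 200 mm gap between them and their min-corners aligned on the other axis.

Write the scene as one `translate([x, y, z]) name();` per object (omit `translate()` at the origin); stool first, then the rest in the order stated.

stool();
translate([-496, 0, 0]) stool_2();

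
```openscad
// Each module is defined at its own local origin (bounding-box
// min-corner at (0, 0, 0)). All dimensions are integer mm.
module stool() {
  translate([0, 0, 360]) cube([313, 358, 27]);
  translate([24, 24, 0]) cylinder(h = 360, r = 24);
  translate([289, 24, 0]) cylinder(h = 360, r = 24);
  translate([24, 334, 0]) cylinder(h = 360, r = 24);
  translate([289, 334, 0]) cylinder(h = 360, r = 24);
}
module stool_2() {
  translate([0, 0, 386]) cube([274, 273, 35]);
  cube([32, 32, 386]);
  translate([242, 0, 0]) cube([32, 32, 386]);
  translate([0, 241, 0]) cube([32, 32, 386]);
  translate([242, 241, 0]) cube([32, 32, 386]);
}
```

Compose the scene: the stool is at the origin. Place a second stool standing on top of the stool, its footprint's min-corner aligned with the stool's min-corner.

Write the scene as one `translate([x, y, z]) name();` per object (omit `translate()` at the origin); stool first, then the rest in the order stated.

stool();
translate([0, 0, 387]) stool_2();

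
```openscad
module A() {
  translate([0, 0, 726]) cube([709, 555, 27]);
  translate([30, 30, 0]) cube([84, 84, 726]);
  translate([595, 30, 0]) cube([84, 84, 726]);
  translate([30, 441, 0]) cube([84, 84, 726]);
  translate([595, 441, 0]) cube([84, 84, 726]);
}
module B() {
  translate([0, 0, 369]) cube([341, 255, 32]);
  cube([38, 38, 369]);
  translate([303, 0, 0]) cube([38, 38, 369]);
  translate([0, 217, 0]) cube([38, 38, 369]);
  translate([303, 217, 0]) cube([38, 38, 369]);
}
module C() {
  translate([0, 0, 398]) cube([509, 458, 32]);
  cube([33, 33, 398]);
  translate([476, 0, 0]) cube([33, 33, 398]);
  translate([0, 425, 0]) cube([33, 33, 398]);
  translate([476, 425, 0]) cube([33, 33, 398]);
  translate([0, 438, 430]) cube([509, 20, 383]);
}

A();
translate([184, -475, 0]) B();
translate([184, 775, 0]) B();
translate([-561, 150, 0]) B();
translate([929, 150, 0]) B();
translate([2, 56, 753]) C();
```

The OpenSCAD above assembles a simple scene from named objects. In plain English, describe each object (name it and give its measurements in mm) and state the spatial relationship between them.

A is a rectangular dining table. The top is 709×555×27 mm with its upper surface at z = 753 mm. It stands on four 84×84 mm square legs, each inset 30 mm from the nearest pair of top edges, running from the floor to the underside of the top.

B is a four-legged stool. The seat is 341×255 mm, 32 mm thick, top at z = 401 mm. It stands on four square legs, each 38×38 mm in cross-section, from z = 0 to the seat underside, each flush with a corner of the seat.

C is a chair. The seat is a 509×458×32 mm slab with its top at z = 430 mm, on four 33×33 mm corner legs (flush with the seat edges, standing on z = 0). A flat backrest 20 mm thick, 383 mm tall, spans the full seat width and rises from the seat top along its +y edge, rear face flush with the rear of the seat.

Four stools sit around the table at the −y, +y, −x, +x sides. The chair is on top of the table.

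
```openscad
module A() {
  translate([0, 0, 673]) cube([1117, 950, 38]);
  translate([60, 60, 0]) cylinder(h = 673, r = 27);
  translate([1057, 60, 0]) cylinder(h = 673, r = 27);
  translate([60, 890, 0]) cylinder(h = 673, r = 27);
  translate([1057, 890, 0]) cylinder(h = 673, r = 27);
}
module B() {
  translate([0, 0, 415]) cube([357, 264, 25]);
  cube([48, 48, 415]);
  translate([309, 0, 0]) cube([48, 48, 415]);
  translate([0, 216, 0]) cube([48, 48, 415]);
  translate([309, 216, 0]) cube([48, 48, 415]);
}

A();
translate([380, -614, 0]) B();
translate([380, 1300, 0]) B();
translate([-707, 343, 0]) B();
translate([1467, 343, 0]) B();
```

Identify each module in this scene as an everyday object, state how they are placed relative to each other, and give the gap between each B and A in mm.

A is a table. B is a stool. Four stools sit around the table at the −y, +y, −x, +x sides. The gap between each stool and the table is 350 mm.

Each stool's nearest face is 350 mm from the table's bounding box.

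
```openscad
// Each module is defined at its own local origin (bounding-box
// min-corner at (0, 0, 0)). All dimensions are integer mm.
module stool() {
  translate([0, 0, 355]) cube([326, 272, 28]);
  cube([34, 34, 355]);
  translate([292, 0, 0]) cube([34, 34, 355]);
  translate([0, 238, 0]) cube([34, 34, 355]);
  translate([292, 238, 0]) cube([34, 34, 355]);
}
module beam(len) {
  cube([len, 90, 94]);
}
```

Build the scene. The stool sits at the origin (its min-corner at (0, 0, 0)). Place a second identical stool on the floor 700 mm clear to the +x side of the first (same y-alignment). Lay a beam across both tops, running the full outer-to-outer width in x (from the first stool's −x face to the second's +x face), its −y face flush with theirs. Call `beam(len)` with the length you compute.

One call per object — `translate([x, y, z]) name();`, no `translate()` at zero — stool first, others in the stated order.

stool();
translate([1026, 0, 0]) stool();
translate([0, 0, 383]) beam(1352);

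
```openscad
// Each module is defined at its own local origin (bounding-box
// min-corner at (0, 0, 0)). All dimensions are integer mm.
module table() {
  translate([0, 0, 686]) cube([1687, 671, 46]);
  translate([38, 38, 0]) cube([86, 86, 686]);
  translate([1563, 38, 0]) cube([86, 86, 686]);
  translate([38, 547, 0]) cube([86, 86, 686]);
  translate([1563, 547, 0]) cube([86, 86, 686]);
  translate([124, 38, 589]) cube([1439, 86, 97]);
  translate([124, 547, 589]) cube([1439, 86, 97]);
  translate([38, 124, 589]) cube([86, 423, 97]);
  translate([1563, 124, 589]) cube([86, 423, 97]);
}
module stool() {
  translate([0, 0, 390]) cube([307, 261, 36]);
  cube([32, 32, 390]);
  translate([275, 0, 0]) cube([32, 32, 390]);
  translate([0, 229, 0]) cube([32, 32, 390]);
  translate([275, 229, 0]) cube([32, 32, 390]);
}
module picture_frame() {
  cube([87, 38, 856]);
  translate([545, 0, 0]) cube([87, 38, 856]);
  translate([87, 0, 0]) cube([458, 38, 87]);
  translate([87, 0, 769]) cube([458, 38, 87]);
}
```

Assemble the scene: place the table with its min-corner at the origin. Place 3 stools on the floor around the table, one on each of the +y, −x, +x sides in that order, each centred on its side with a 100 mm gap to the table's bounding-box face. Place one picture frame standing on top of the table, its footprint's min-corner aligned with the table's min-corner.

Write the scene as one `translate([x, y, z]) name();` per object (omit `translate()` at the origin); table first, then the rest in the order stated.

table();
translate([690, 771, 0]) stool();
translate([-407, 205, 0]) stool();
translate([1787, 205, 0]) stool();
translate([0, 0, 732]) picture_frame();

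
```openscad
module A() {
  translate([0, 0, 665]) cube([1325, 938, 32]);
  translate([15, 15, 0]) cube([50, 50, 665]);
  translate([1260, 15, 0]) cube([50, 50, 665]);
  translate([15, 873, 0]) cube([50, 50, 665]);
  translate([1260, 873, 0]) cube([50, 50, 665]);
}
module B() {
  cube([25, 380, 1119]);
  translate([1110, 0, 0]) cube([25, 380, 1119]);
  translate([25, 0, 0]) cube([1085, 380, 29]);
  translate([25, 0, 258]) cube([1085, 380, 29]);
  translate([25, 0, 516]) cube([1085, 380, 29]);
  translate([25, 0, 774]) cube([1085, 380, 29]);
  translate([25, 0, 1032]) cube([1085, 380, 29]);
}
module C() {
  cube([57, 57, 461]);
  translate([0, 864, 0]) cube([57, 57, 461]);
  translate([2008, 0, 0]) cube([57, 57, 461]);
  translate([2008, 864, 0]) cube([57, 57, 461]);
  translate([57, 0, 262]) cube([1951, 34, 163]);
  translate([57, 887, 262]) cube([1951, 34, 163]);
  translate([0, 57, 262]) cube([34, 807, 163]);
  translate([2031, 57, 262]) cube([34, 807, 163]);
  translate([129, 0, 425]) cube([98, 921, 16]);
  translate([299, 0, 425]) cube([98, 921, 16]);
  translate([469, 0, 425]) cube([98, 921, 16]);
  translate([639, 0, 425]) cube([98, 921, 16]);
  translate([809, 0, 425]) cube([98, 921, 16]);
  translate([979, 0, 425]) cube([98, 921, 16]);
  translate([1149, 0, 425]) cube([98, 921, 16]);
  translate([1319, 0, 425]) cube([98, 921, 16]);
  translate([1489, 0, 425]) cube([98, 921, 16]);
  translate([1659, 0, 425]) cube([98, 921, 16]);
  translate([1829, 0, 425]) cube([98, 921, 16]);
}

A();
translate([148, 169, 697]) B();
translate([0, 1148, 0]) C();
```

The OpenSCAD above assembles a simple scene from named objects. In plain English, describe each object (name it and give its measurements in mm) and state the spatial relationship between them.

A is a rectangular dining table. The top is 1325×938×32 mm with its upper surface at z = 697 mm. It stands on four 50×50 mm square legs, each inset 15 mm from the nearest pair of top edges, running from the floor to the underside of the top.

B is an open bookshelf. Two side panels, each 25 mm thick, 380 mm deep and 1119 mm tall, stand 1135 mm apart (outside-to-outside). Between them sit 5 shelves, each 29 mm thick and 380 mm deep, spanning the full gap between the sides. The bottom shelf rests on the floor (its underside at z = 0) and the clear gap between one shelf's top and the next shelf's underside is 229 mm.

C is a bed frame 2065 mm long (x) by 921 mm wide (y). Four 57×57 mm corner posts, 461 mm tall, at the corners of the footprint. Four rails of 34 mm thickness and 163 mm height run between adjacent posts with their undersides at z = 262 mm, their outer faces flush with the outside of the frame (the two x-running rails run between the posts' inner faces; the two y-running rails run between the posts' inner faces). 11 slats, each 98 mm wide (x) and 16 mm thick, lie across the top of the two x-running rails, running the full 921 mm width of the frame in y; the slats are evenly spaced along x between the inner faces of the end posts with equal gaps (rounded down to the nearest mm) at the −x end and between each pair — any rounding remainder accumulates at the +x end.

The bookshelf is on top of the table. The bed frame is on the floor beside the table on its +y side.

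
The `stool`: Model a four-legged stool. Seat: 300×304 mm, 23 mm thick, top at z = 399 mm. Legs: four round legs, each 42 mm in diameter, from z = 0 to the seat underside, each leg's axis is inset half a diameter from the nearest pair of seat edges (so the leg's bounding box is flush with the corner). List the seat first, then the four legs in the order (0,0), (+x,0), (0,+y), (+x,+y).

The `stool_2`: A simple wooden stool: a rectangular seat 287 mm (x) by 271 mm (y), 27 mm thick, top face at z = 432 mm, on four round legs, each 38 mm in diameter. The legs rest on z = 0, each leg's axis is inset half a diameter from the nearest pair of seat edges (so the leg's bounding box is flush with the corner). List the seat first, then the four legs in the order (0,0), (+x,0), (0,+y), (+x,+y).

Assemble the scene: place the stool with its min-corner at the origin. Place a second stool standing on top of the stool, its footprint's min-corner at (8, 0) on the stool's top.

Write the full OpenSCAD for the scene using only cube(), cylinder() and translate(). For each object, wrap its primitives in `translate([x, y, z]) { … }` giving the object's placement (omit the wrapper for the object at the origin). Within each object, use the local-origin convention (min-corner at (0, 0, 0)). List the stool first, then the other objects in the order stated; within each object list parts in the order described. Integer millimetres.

translate([0, 0, 376]) cube([300, 304, 23]);
translate([21, 21, 0]) cylinder(h = 376, r = 21);
translate([279, 21, 0]) cylinder(h = 376, r = 21);
translate([21, 283, 0]) cylinder(h = 376, r = 21);
translate([279, 283, 0]) cylinder(h = 376, r = 21);
translate([8, 0, 399]) {
  translate([0, 0, 405]) cube([287, 271, 27]);
  translate([19, 19, 0]) cylinder(h = 405, r = 19);
  translate([268, 19, 0]) cylinder(h = 405, r = 19);
  translate([19, 252, 0]) cylinder(h = 405, r = 19);
  translate([268, 252, 0]) cylinder(h = 405, r = 19);
}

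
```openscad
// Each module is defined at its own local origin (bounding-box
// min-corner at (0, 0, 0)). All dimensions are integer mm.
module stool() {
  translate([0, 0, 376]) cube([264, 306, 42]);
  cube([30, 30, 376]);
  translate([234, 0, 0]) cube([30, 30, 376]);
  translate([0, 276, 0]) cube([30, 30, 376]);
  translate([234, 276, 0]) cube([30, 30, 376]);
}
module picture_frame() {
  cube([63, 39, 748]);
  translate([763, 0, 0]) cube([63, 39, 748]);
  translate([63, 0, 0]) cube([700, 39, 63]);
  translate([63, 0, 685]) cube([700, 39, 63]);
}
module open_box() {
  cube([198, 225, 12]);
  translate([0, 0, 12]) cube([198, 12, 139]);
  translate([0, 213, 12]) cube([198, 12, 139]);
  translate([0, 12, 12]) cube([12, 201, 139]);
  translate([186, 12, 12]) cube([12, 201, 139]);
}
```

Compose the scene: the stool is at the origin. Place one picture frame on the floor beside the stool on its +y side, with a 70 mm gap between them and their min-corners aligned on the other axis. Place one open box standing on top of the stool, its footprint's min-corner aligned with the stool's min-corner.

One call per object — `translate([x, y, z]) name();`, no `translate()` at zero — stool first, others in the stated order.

stool();
translate([0, 376, 0]) picture_frame();
translate([0, 0, 418]) open_box();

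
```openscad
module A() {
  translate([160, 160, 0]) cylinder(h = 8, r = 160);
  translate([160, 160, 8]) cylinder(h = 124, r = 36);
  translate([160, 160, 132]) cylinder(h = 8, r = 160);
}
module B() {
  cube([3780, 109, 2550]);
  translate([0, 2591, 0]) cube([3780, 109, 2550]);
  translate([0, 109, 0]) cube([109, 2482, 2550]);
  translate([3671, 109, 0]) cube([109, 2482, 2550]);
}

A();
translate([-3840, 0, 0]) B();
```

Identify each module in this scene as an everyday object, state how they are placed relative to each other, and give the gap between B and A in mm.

The house frame's nearest face is 60 mm from the spool's −x face.

A is a spool. B is a house frame. The house frame is on the floor beside the spool on its −x side. The gap between the house frame and the spool is 60 mm.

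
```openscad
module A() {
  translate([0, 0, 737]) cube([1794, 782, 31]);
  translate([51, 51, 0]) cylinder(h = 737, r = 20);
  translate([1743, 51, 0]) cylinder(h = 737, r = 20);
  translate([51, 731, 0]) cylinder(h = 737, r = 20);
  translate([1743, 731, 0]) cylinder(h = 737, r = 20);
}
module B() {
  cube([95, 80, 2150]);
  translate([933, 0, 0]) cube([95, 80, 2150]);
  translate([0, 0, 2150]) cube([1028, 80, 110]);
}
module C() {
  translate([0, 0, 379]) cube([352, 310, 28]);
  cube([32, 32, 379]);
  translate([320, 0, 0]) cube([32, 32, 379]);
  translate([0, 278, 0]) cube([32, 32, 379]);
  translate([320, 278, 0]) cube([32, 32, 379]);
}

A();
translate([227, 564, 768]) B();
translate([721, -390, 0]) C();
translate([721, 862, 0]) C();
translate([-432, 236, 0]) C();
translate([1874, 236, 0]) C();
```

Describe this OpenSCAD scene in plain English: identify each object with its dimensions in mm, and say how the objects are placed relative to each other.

A is a rectangular dining table. The top is 1794×782×31 mm with its upper surface at z = 768 mm. It stands on four round legs of 40 mm diameter, each leg's bounding box inset 31 mm from the nearest pair of top edges, running from the floor to the underside of the top.

B is a door frame. The clear opening is 838 mm wide and 2150 mm high. Two 95 mm wide jambs, 80 mm deep, stand either side of the opening from the floor to the top of the opening. A 110 mm thick head sits across the top of both jambs, spanning the full outside width of the frame.

C is a simple wooden stool: a rectangular seat 352 mm (x) by 310 mm (y), 28 mm thick, top face at z = 407 mm, on four square legs, each 32×32 mm in cross-section. The legs rest on z = 0, each flush with a corner of the seat.

The door frame is on top of the table. Four stools sit around the table at the −y, +y, −x, +x sides.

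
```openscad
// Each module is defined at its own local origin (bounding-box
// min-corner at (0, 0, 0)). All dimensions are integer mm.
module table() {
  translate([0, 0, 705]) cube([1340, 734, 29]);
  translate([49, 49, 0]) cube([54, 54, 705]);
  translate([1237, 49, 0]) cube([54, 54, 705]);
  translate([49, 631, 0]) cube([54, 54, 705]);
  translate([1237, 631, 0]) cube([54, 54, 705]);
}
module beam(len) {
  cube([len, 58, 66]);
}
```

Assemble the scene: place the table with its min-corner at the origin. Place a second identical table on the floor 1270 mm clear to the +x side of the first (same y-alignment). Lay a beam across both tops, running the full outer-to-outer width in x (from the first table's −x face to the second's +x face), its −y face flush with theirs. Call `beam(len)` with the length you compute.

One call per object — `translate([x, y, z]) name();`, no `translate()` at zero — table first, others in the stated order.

table();
translate([2610, 0, 0]) table();
translate([0, 0, 734]) beam(3950);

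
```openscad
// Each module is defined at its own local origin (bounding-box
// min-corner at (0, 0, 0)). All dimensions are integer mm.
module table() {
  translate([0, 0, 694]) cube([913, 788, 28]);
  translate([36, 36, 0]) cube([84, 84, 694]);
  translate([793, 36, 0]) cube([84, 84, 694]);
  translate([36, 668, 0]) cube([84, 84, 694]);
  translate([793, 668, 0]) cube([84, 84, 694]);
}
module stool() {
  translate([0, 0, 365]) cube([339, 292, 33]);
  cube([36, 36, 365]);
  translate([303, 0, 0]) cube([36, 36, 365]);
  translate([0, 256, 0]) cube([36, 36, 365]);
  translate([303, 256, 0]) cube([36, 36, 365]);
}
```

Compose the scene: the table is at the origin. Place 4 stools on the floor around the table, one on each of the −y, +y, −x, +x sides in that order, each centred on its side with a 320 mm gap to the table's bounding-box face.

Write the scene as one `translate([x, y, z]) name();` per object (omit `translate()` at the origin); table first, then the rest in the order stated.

table();
translate([287, -612, 0]) stool();
translate([287, 1108, 0]) stool();
translate([-659, 248, 0]) stool();
translate([1233, 248, 0]) stool();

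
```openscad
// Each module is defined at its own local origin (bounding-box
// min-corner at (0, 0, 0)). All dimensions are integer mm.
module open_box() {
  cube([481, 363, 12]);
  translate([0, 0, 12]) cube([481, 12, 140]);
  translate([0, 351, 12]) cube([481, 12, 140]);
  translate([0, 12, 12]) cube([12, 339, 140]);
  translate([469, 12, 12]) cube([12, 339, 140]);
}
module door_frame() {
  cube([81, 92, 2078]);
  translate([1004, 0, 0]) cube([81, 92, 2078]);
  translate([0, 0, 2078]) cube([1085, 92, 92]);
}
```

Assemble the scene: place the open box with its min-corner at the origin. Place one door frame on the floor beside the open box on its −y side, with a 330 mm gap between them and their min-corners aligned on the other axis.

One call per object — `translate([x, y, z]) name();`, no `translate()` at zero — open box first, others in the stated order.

open_box();
translate([0, -422, 0]) door_frame();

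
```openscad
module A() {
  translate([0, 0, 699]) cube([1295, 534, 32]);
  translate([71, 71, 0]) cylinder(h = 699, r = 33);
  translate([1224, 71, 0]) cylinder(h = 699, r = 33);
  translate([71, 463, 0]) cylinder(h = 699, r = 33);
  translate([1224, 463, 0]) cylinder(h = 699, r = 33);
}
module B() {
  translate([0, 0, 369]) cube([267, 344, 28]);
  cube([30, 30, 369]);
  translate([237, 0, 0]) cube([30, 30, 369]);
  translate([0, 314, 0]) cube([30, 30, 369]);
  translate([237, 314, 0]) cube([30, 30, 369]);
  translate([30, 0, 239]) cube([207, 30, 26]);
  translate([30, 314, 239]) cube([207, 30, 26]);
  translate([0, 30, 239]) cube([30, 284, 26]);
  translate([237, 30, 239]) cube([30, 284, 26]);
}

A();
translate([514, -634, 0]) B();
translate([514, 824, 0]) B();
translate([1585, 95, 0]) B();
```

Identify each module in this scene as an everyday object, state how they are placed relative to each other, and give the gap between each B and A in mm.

Each stool's nearest face is 290 mm from the table's bounding box.

A is a table. B is a stool. Three stools sit around the table at the −y, +y, +x sides. The gap between each stool and the table is 290 mm.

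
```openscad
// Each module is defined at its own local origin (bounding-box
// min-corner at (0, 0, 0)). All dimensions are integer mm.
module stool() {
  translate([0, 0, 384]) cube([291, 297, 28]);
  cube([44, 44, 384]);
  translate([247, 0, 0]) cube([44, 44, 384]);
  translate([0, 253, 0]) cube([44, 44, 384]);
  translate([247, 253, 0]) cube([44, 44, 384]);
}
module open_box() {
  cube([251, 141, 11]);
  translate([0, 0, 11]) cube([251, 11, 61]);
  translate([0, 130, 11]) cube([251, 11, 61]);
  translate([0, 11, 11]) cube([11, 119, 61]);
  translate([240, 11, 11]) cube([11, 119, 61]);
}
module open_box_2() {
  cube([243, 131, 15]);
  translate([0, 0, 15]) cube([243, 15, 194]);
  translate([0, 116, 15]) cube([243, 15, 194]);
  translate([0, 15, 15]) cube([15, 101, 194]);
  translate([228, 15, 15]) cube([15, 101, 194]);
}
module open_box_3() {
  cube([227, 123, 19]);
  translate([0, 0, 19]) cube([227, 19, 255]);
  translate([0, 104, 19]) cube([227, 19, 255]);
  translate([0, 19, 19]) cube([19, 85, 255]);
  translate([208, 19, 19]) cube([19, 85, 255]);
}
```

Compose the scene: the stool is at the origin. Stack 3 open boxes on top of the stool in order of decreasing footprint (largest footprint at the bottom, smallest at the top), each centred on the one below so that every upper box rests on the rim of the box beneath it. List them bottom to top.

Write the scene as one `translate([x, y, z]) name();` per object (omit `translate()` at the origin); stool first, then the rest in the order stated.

stool();
translate([20, 78, 412]) open_box();
translate([24, 83, 484]) open_box_2();
translate([32, 87, 693]) open_box_3();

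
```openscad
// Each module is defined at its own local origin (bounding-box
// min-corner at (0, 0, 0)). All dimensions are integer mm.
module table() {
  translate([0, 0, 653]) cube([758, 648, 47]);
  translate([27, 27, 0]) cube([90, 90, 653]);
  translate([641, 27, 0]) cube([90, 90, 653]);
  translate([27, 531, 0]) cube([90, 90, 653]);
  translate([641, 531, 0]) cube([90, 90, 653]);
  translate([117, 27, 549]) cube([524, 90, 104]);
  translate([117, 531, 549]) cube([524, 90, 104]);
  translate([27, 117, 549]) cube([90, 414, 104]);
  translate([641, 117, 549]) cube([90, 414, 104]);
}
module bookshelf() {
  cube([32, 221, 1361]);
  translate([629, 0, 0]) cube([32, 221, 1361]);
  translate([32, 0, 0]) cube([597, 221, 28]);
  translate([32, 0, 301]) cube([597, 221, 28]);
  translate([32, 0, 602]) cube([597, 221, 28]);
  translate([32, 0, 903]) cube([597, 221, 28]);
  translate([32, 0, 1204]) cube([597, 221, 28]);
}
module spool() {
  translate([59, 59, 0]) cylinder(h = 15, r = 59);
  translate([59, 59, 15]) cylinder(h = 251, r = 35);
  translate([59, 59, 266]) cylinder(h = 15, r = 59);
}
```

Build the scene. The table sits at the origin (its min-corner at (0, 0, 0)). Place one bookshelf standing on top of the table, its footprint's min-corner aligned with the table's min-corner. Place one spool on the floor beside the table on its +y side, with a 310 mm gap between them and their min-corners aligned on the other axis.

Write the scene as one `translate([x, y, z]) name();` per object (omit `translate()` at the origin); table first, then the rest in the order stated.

table();
translate([0, 0, 700]) bookshelf();
translate([0, 958, 0]) spool();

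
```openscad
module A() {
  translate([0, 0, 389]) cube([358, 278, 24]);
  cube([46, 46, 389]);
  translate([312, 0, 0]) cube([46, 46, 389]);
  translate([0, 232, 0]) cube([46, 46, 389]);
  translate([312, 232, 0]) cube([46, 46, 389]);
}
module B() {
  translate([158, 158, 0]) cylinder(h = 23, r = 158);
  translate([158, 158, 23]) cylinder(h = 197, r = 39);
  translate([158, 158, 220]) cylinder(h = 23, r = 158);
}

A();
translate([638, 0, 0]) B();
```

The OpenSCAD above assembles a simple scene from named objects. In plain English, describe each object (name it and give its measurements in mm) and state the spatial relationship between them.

A is a simple wooden stool: a rectangular seat 358 mm (x) by 278 mm (y), 24 mm thick, top face at z = 413 mm, on four square legs, each 46×46 mm in cross-section. The legs rest on z = 0, each flush with a corner of the seat.

B is a spool: two coaxial disc flanges of radius 158 mm and thickness 23 mm, joined by a core cylinder of radius 39 mm and height 197 mm. The lower flange rests on z = 0 and the three cylinders share a vertical axis.

The spool is on the floor beside the stool on its +x side.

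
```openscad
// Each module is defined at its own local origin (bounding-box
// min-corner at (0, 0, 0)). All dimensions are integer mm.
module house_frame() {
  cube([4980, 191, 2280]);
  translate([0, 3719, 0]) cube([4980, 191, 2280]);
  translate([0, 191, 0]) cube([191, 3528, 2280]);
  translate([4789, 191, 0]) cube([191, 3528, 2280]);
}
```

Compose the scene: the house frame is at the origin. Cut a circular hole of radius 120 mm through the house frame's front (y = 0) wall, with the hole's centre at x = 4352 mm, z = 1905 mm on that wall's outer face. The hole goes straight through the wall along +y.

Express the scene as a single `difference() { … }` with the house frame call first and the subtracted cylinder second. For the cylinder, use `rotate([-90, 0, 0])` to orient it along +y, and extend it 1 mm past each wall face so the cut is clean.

difference() {
  house_frame();
  translate([4352, -1, 1905]) rotate([-90, 0, 0]) cylinder(h = 193, r = 120);
}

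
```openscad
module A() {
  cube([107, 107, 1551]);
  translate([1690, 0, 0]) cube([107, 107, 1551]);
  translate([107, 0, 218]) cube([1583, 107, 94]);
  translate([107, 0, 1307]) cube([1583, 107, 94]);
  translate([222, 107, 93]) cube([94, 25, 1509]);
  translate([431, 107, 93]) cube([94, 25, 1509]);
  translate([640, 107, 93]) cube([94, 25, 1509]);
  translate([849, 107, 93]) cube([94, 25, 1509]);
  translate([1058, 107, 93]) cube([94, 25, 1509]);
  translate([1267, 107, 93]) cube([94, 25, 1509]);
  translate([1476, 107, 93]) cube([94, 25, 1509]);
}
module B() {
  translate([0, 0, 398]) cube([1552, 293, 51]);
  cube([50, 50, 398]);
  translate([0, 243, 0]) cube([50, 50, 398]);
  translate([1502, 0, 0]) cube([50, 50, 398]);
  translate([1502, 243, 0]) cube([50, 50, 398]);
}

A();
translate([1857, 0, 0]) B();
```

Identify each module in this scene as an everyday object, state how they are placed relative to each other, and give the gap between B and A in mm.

A is a fence section. B is a bench. The bench is on the floor beside the fence section on its +x side. The gap between the bench and the fence section is 60 mm.

The bench's nearest face is 60 mm from the fence section's +x face.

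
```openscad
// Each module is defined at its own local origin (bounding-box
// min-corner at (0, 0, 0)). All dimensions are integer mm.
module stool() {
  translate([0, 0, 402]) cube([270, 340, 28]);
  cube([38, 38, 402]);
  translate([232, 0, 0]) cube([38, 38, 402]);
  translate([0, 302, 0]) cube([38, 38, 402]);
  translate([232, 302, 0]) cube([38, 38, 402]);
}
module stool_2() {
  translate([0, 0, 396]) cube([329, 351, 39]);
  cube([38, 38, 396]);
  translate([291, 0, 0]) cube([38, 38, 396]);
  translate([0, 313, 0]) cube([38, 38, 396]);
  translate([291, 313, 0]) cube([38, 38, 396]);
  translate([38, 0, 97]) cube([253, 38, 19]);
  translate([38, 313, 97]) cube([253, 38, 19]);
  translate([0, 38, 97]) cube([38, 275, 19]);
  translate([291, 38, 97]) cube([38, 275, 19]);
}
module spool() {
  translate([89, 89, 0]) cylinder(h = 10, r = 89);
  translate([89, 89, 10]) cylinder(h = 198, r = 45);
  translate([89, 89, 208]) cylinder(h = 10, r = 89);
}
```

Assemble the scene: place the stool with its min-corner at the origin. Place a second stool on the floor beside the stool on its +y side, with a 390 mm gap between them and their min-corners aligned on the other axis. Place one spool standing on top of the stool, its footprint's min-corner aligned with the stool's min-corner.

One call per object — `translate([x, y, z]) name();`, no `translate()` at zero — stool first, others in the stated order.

stool();
translate([0, 730, 0]) stool_2();
translate([0, 0, 430]) spool();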